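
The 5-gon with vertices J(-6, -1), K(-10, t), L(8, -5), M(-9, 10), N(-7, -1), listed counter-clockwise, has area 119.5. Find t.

-6

Write out the shoelace sum; only the two edges meeting at K involve t:
2·Area = [((-6)·t − (-10)·(-1)) + ((-10)·(-5) − 8·t)] + 115
       = -14·t + 155 = 239
⇒ t = -6.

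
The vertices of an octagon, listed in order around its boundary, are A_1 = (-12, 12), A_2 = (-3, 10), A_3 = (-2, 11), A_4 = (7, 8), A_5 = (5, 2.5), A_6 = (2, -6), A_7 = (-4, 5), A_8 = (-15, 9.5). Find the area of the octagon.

145.25

Apply Gauss's area formula: 2A = Σ (x_i·y_{i+1} − x_{i+1}·y_i), indices taken mod 8.
Cross-terms: -84, -13, -93, -22.5, -35, -14, 37, -66  ⇒  Σ = -290.5
Area = |Σ|/2 = 145.25.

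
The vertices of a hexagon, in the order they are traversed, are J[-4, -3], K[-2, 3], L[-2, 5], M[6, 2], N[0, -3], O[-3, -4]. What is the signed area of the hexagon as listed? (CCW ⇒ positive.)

Apply the shoelace (surveyor's) formula: 2A = Σ (x_i·y_{i+1} − x_{i+1}·y_i), indices taken mod 6.
Cross-terms: -18, -4, -34, -18, -9, -7  ⇒  Σ = -90
Signed area = Σ/2 = -45 (negative ⇒ clockwise traversal).

-45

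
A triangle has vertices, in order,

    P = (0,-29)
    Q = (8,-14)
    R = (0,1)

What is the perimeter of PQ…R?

|PQ| = √((8)² + (15)²) = √289 = 17
|QR| = √((-8)² + (15)²) = √289 = 17
|RP| = √((0)² + (-30)²) = √900 = 30
Perimeter = 17 + 17 + 30 = 64.

64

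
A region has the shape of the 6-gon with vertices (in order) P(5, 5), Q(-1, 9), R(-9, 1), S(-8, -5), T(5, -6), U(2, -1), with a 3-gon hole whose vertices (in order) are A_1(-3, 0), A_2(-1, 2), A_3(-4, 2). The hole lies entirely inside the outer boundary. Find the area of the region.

136

Outer boundary:
Apply the shoelace (surveyor's) formula: 2A = Σ (x_i·y_{i+1} − x_{i+1}·y_i), indices taken mod 6.
Σ = (50) + (80) + (53) + (73) + (7) + (15) = 278
Area = |Σ|/2 = 139.
Hole:
Apply Gauss's area formula: 2A = Σ (x_i·y_{i+1} − x_{i+1}·y_i), indices taken mod 3.
Σ = (-6) + (6) + (6) = 6
Area = |Σ|/2 = 3.
Net area = 139 − 3 = 136.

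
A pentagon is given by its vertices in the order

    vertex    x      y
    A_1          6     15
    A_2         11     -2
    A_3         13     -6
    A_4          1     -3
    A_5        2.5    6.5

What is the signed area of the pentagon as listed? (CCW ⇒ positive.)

-118.75

Apply the surveyor's formula: 2A = Σ (x_i·y_{i+1} − x_{i+1}·y_i), indices taken mod 5.
Σ = (-177) + (-40) + (-33) + (14) + (-1.5) = -237.5
Signed area = Σ/2 = -118.75 (negative ⇒ clockwise traversal).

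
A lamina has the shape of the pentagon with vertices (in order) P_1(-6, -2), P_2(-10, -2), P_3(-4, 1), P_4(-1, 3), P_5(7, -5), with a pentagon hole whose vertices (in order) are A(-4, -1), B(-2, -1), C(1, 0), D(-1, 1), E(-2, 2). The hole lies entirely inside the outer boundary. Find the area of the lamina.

41.5

Outer boundary:
Apply the shoelace formula: 2A = Σ (x_i·y_{i+1} − x_{i+1}·y_i), indices taken mod 5.
Cross-terms: -8, -18, -11, -16, -44  ⇒  Σ = -97
Area = |Σ|/2 = 48.5.
Hole:
Cross-terms: 2, 1, 1, 0, 10  ⇒  Σ = 14
Area = |Σ|/2 = 7.
Net area = 48.5 − 7 = 41.5.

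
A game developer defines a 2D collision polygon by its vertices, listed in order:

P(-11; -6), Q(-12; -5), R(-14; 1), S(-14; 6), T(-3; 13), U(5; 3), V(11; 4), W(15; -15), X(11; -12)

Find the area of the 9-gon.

P→Q: (-11)(-5) − (-12)(-6) = -17
Q→R: (-12)(1) − (-14)(-5) = -82
R→S: (-14)(6) − (-14)(1) = -70
S→T: (-14)(13) − (-3)(6) = -164
T→U: (-3)(3) − (5)(13) = -74
U→V: (5)(4) − (11)(3) = -13
V→W: (11)(-15) − (15)(4) = -225
W→X: (15)(-12) − (11)(-15) = -15
X→P: (11)(-6) − (-11)(-12) = -198
Σ = -858
Area = |Σ|/2 = 429.

429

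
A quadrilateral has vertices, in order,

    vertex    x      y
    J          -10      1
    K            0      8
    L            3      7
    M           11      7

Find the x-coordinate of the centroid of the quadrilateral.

-25/237

Apply Gauss's area formula. First the cross-terms c_i = x_i·y_{i+1} − x_{i+1}·y_i:
  -80, -24, -56, 81  ⇒  2A = -79, A = -39.5.
Then Σ (x_i + x_{i+1})·c_i = 25, so x̄ = 25 / (6·(-39.5)) = -25/237.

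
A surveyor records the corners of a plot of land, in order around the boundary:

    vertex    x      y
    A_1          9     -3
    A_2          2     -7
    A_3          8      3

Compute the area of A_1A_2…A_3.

Apply the shoelace (surveyor's) formula: 2A = Σ (x_i·y_{i+1} − x_{i+1}·y_i), indices taken mod 3.
Cross-terms: -57, 62, -51  ⇒  Σ = -46
Area = |Σ|/2 = 23.

23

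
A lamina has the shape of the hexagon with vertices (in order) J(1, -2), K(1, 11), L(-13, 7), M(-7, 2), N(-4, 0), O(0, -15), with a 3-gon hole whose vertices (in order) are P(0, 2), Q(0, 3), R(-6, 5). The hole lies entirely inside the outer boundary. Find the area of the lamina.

Outer boundary:
Apply the shoelace formula: 2A = Σ (x_i·y_{i+1} − x_{i+1}·y_i), indices taken mod 6.
Cross-terms: 13, 150, 23, 8, 60, 15  ⇒  Σ = 269
Area = |Σ|/2 = 134.5.
Hole:
Apply Gauss's area formula: 2A = Σ (x_i·y_{i+1} − x_{i+1}·y_i), indices taken mod 3.
Σ = (0) + (18) + (-12) = 6
Area = |Σ|/2 = 3.
Net area = 134.5 − 3 = 131.5.

131.5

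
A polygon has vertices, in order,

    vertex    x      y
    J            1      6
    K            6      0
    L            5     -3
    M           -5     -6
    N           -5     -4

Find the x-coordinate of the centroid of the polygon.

Apply the surveyor's formula. First the cross-terms c_i = x_i·y_{i+1} − x_{i+1}·y_i:
  -36, -18, -45, -10, -26  ⇒  2A = -135, A = -67.5.
Then Σ (x_i + x_{i+1})·c_i = -246, so x̄ = -246 / (6·(-67.5)) = 82/135.

82/135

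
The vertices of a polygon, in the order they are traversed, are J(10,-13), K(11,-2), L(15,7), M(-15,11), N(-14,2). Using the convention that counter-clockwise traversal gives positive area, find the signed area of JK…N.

393

Apply the shoelace (surveyor's) formula: 2A = Σ (x_i·y_{i+1} − x_{i+1}·y_i), indices taken mod 5.
Σ = (123) + (107) + (270) + (124) + (162) = 786
Signed area = Σ/2 = 393 (positive ⇒ counter-clockwise traversal).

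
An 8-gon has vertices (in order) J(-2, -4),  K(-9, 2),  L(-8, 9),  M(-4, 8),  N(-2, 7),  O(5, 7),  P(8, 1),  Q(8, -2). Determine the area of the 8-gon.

152.5

Σ = (-40) + (-65) + (-28) + (-12) + (-49) + (-51) + (-24) + (-36) = -305
Area = |Σ|/2 = 152.5.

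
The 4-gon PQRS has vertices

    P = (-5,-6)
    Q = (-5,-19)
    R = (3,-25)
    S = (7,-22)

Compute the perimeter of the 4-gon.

|PQ| = √((0)² + (-13)²) = √169 = 13
|QR| = √((8)² + (-6)²) = √100 = 10
|RS| = √((4)² + (3)²) = √25 = 5
|SP| = √((-12)² + (16)²) = √400 = 20
Perimeter = 13 + 10 + 5 + 20 = 48.

48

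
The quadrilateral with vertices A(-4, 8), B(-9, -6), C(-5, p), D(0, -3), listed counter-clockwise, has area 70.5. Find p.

Write out the shoelace sum; only the two edges meeting at C involve p:
2·Area = [((-9)·p − (-5)·(-6)) + ((-5)·(-3) − 0·p)] + 84
       = -9·p + 69 = 141
⇒ p = -8.

-8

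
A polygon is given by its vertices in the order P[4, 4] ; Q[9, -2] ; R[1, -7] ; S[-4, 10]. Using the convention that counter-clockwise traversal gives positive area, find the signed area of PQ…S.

-89.5

Cross-terms: -44, -61, -18, -56  ⇒  Σ = -179
Signed area = Σ/2 = -89.5 (negative ⇒ clockwise traversal).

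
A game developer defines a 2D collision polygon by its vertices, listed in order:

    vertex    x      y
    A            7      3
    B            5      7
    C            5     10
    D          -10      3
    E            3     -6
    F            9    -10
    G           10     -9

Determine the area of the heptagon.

Apply Gauss's area formula: 2A = Σ (x_i·y_{i+1} − x_{i+1}·y_i), indices taken mod 7.
Σ = (34) + (15) + (115) + (51) + (24) + (19) + (93) = 351
Area = |Σ|/2 = 175.5.

175.5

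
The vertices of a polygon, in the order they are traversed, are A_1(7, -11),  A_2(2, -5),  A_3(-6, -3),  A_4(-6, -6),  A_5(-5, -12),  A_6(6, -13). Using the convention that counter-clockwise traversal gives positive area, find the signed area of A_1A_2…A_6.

86.5

Apply the shoelace formula: 2A = Σ (x_i·y_{i+1} − x_{i+1}·y_i), indices taken mod 6.
Σ = (-13) + (-36) + (18) + (42) + (137) + (25) = 173
Signed area = Σ/2 = 86.5 (positive ⇒ counter-clockwise traversal).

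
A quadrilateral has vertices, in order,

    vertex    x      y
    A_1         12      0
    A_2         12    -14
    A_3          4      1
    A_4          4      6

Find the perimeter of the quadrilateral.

46

|A_1A_2| = √((0)² + (-14)²) = √196 = 14
|A_2A_3| = √((-8)² + (15)²) = √289 = 17
|A_3A_4| = √((0)² + (5)²) = √25 = 5
|A_4A_1| = √((8)² + (-6)²) = √100 = 10
Perimeter = 14 + 17 + 5 + 10 = 46.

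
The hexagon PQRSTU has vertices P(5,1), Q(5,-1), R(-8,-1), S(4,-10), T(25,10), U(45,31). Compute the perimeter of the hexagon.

|PQ| = √((0)² + (-2)²) = √4 = 2
|QR| = √((-13)² + (0)²) = √169 = 13
|RS| = √((12)² + (-9)²) = √225 = 15
|ST| = √((21)² + (20)²) = √841 = 29
|TU| = √((20)² + (21)²) = √841 = 29
|UP| = √((-40)² + (-30)²) = √2500 = 50
Perimeter = 2 + 13 + 15 + 29 + 29 + 50 = 138.

138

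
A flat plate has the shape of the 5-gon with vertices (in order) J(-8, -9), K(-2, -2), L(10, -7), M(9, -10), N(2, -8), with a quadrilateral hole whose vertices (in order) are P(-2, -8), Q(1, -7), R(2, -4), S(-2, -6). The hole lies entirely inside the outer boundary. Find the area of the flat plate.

Outer boundary:
Apply the shoelace formula: 2A = Σ (x_i·y_{i+1} − x_{i+1}·y_i), indices taken mod 5.
Σ = (-2) + (34) + (-37) + (-52) + (-82) = -139
Area = |Σ|/2 = 69.5.
Hole:
Apply the shoelace (surveyor's) formula: 2A = Σ (x_i·y_{i+1} − x_{i+1}·y_i), indices taken mod 4.
Σ = (22) + (10) + (-20) + (4) = 16
Area = |Σ|/2 = 8.
Net area = 69.5 − 8 = 61.5.

61.5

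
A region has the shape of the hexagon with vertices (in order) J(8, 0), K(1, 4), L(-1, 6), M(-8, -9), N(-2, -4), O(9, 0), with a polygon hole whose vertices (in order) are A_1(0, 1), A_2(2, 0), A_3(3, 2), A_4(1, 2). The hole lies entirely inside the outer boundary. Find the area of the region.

71

Outer boundary:
Apply Gauss's area formula: 2A = Σ (x_i·y_{i+1} − x_{i+1}·y_i), indices taken mod 6.
Cross-terms: 32, 10, 57, 14, 36, 0  ⇒  Σ = 149
Area = |Σ|/2 = 74.5.
Hole:
A_1→A_2: (0)(0) − (2)(1) = -2
A_2→A_3: (2)(2) − (3)(0) = 4
A_3→A_4: (3)(2) − (1)(2) = 4
A_4→A_1: (1)(1) − (0)(2) = 1
Σ = 7
Area = |Σ|/2 = 3.5.
Net area = 74.5 − 3.5 = 71.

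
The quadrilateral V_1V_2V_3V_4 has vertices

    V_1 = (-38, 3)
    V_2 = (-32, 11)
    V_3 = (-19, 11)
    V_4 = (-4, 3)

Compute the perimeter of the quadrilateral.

|V_1V_2| = √((6)² + (8)²) = √100 = 10
|V_2V_3| = √((13)² + (0)²) = √169 = 13
|V_3V_4| = √((15)² + (-8)²) = √289 = 17
|V_4V_1| = √((-34)² + (0)²) = √1156 = 34
Perimeter = 10 + 13 + 17 + 34 = 74.

74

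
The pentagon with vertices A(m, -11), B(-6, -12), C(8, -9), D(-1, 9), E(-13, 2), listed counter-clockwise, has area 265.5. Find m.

-9

Write out the shoelace sum; only the two edges meeting at A involve m:
2·Area = [((-13)·(-11) − m·2) + (m·(-12) − (-6)·(-11))] + 328
       = -14·m + 405 = 531
⇒ m = -9.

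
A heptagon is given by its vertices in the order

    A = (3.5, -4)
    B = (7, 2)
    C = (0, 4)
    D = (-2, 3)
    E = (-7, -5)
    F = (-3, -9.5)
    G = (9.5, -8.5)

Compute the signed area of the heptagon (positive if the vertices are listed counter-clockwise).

130.5

Cross-terms: 35, 28, 8, 31, 51.5, 115.75, -8.25  ⇒  Σ = 261
Signed area = Σ/2 = 130.5 (positive ⇒ counter-clockwise traversal).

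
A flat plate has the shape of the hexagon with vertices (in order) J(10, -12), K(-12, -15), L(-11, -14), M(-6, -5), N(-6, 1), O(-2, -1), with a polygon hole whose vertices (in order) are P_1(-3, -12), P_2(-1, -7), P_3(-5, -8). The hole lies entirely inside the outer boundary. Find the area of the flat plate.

148

Outer boundary:
J→K: (10)(-15) − (-12)(-12) = -294
K→L: (-12)(-14) − (-11)(-15) = 3
L→M: (-11)(-5) − (-6)(-14) = -29
M→N: (-6)(1) − (-6)(-5) = -36
N→O: (-6)(-1) − (-2)(1) = 8
O→J: (-2)(-12) − (10)(-1) = 34
Σ = -314
Area = |Σ|/2 = 157.
Hole:
Cross-terms: 9, -27, 36  ⇒  Σ = 18
Area = |Σ|/2 = 9.
Net area = 157 − 9 = 148.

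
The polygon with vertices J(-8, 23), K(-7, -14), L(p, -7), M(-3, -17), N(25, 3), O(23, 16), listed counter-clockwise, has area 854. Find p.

Write out the shoelace sum; only the two edges meeting at L involve p:
2·Area = [((-7)·(-7) − p·(-14)) + (p·(-17) − (-3)·(-7))] + 1677
       = -3·p + 1705 = 1708
⇒ p = -1.

-1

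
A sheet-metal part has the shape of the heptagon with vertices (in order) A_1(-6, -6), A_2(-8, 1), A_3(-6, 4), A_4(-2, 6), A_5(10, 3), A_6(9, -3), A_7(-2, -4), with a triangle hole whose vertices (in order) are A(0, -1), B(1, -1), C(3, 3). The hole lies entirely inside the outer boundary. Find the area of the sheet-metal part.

140.5

Outer boundary:
Cross-terms: -54, -26, -28, -66, -57, -42, -12  ⇒  Σ = -285
Area = |Σ|/2 = 142.5.
Hole:
A→B: (0)(-1) − (1)(-1) = 1
B→C: (1)(3) − (3)(-1) = 6
C→A: (3)(-1) − (0)(3) = -3
Σ = 4
Area = |Σ|/2 = 2.
Net area = 142.5 − 2 = 140.5.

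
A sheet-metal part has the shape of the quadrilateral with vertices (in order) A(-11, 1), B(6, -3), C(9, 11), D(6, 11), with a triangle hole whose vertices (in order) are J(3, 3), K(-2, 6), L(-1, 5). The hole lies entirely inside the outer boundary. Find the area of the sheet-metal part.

Outer boundary:
Apply Gauss's area formula: 2A = Σ (x_i·y_{i+1} − x_{i+1}·y_i), indices taken mod 4.
Σ = (27) + (93) + (33) + (127) = 280
Area = |Σ|/2 = 140.
Hole:
Apply the shoelace formula: 2A = Σ (x_i·y_{i+1} − x_{i+1}·y_i), indices taken mod 3.
Cross-terms: 24, -4, -18  ⇒  Σ = 2
Area = |Σ|/2 = 1.
Net area = 140 − 1 = 139.

139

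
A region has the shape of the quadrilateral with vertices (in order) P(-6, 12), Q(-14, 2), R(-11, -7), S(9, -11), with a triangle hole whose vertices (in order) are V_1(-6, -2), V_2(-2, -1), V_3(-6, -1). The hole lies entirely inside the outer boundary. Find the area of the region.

249

Outer boundary:
P→Q: (-6)(2) − (-14)(12) = 156
Q→R: (-14)(-7) − (-11)(2) = 120
R→S: (-11)(-11) − (9)(-7) = 184
S→P: (9)(12) − (-6)(-11) = 42
Σ = 502
Area = |Σ|/2 = 251.
Hole:
Apply the shoelace formula: 2A = Σ (x_i·y_{i+1} − x_{i+1}·y_i), indices taken mod 3.
Cross-terms: 2, -4, 6  ⇒  Σ = 4
Area = |Σ|/2 = 2.
Net area = 251 − 2 = 249.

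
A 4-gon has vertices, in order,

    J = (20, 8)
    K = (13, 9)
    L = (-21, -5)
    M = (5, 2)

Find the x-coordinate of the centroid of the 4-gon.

Apply the shoelace (surveyor's) formula. First the cross-terms c_i = x_i·y_{i+1} − x_{i+1}·y_i:
  76, 124, -17, 0  ⇒  2A = 183, A = 91.5.
Then Σ (x_i + x_{i+1})·c_i = 1788, so x̄ = 1788 / (6·91.5) = 596/183.

596/183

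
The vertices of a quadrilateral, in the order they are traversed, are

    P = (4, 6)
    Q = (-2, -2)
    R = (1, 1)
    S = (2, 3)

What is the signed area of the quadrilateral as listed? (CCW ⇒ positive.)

Σ = (4) + (0) + (1) + (0) = 5
Signed area = Σ/2 = 2.5 (positive ⇒ counter-clockwise traversal).

2.5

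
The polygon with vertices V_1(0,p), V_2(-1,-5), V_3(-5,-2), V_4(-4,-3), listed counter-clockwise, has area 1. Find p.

-6

Write out the shoelace sum; only the two edges meeting at V_1 involve p:
2·Area = [((-4)·p − 0·(-3)) + (0·(-5) − (-1)·p)] + -16
       = -3·p + -16 = 2
⇒ p = -6.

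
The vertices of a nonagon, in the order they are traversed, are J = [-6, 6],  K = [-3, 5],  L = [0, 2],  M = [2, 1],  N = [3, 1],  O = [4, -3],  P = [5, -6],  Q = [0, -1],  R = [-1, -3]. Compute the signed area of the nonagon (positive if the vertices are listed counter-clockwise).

-37.5

Apply the surveyor's formula: 2A = Σ (x_i·y_{i+1} − x_{i+1}·y_i), indices taken mod 9.
Σ = (-12) + (-6) + (-4) + (-1) + (-13) + (-9) + (-5) + (-1) + (-24) = -75
Signed area = Σ/2 = -37.5 (negative ⇒ clockwise traversal).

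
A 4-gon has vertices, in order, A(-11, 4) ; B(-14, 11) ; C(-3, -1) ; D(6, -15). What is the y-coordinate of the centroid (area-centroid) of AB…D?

-115/162

Apply the surveyor's formula. First the cross-terms c_i = x_i·y_{i+1} − x_{i+1}·y_i:
  -65, 47, 51, -141  ⇒  2A = -108, A = -54.
Then Σ (y_i + y_{i+1})·c_i = 230, so ȳ = 230 / (6·(-54)) = -115/162.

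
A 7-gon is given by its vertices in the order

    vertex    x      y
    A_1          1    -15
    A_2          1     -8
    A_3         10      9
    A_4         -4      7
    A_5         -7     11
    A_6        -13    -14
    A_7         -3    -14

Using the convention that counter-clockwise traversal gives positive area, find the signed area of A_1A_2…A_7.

Apply the shoelace formula: 2A = Σ (x_i·y_{i+1} − x_{i+1}·y_i), indices taken mod 7.
Σ = (7) + (89) + (106) + (5) + (241) + (140) + (59) = 647
Signed area = Σ/2 = 323.5 (positive ⇒ counter-clockwise traversal).

323.5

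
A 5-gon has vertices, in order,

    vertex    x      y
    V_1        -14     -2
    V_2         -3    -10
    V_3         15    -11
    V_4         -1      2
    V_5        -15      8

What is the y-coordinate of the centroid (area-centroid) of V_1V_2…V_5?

Apply the shoelace (surveyor's) formula. First the cross-terms c_i = x_i·y_{i+1} − x_{i+1}·y_i:
  134, 183, 19, 22, 142  ⇒  2A = 500, A = 250.
Then Σ (y_i + y_{i+1})·c_i = -4550, so ȳ = -4550 / (6·250) = -91/30.

-91/30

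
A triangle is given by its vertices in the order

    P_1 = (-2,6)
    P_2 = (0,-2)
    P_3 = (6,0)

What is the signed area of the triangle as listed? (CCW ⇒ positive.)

26

Cross-terms: 4, 12, 36  ⇒  Σ = 52
Signed area = Σ/2 = 26 (positive ⇒ counter-clockwise traversal).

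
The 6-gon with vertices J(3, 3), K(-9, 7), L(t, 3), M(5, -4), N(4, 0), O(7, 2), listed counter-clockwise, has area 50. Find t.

Write out the shoelace sum; only the two edges meeting at L involve t:
2·Area = [((-9)·3 − t·7) + (t·(-4) − 5·3)] + 87
       = -11·t + 45 = 100
⇒ t = -5.

-5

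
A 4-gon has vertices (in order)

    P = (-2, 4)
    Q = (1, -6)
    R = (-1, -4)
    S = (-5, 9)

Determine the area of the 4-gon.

16.5

Cross-terms: 8, -10, -29, -2  ⇒  Σ = -33
Area = |Σ|/2 = 16.5.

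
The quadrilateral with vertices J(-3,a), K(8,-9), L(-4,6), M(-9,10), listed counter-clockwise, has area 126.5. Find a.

-10

The doubled signed area Σ (x_i y_{i+1} − x_{i+1} y_i) is linear in a.
With a=0 it equals 83; the coefficient of a is -17 (from the two edges through J).
So -17·a + 83 = 2·126.5 = 253 ⇒ a = -10.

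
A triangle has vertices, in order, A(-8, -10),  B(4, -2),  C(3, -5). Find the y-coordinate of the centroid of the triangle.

-17/3

Apply the surveyor's formula. First the cross-terms c_i = x_i·y_{i+1} − x_{i+1}·y_i:
  56, -14, -70  ⇒  2A = -28, A = -14.
Then Σ (y_i + y_{i+1})·c_i = 476, so ȳ = 476 / (6·(-14)) = -17/3.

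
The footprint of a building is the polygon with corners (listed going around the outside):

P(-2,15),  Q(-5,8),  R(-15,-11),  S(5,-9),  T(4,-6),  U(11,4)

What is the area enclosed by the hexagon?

342.5

Apply Gauss's area formula: 2A = Σ (x_i·y_{i+1} − x_{i+1}·y_i), indices taken mod 6.
Σ = (59) + (175) + (190) + (6) + (82) + (173) = 685
Area = |Σ|/2 = 342.5.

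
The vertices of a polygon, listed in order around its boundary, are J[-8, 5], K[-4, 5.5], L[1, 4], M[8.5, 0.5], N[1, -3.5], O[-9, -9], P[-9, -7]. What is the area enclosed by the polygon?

134.375

Apply the shoelace (surveyor's) formula: 2A = Σ (x_i·y_{i+1} − x_{i+1}·y_i), indices taken mod 7.
Cross-terms: -24, -21.5, -33.5, -30.25, -40.5, -18, -101  ⇒  Σ = -268.75
Area = |Σ|/2 = 134.375.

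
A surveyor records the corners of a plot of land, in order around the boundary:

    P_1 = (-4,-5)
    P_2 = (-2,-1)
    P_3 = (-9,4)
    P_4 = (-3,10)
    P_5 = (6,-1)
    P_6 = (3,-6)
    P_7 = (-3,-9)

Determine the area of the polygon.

128.5

Cross-terms: -6, -17, -78, -57, -33, -45, -21  ⇒  Σ = -257
Area = |Σ|/2 = 128.5.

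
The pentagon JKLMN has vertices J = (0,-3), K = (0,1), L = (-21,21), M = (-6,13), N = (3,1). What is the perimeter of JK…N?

70

|JK| = √((0)² + (4)²) = √16 = 4
|KL| = √((-21)² + (20)²) = √841 = 29
|LM| = √((15)² + (-8)²) = √289 = 17
|MN| = √((9)² + (-12)²) = √225 = 15
|NJ| = √((-3)² + (-4)²) = √25 = 5
Perimeter = 4 + 29 + 17 + 15 + 5 = 70.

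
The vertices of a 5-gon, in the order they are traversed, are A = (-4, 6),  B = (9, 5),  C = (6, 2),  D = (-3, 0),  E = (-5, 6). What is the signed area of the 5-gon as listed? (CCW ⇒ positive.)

Apply the shoelace (surveyor's) formula: 2A = Σ (x_i·y_{i+1} − x_{i+1}·y_i), indices taken mod 5.
Σ = (-74) + (-12) + (6) + (-18) + (-6) = -104
Signed area = Σ/2 = -52 (negative ⇒ clockwise traversal).

-52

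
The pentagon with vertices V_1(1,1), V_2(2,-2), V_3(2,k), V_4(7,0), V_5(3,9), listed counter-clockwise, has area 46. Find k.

Write out the shoelace sum; only the two edges meeting at V_3 involve k:
2·Area = [(2·k − 2·(-2)) + (2·0 − 7·k)] + 53
       = -5·k + 57 = 92
⇒ k = -7.

-7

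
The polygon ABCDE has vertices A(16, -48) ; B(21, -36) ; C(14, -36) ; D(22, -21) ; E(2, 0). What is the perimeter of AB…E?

116

|AB| = √((5)² + (12)²) = √169 = 13
|BC| = √((-7)² + (0)²) = √49 = 7
|CD| = √((8)² + (15)²) = √289 = 17
|DE| = √((-20)² + (21)²) = √841 = 29
|EA| = √((14)² + (-48)²) = √2500 = 50
Perimeter = 13 + 7 + 17 + 29 + 50 = 116.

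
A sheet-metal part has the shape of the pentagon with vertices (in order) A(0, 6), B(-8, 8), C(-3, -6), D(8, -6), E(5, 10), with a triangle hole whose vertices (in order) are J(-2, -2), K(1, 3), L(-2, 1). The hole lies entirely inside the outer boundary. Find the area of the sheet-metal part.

Outer boundary:
A→B: (0)(8) − (-8)(6) = 48
B→C: (-8)(-6) − (-3)(8) = 72
C→D: (-3)(-6) − (8)(-6) = 66
D→E: (8)(10) − (5)(-6) = 110
E→A: (5)(6) − (0)(10) = 30
Σ = 326
Area = |Σ|/2 = 163.
Hole:
Apply the shoelace (surveyor's) formula: 2A = Σ (x_i·y_{i+1} − x_{i+1}·y_i), indices taken mod 3.
Σ = (-4) + (7) + (6) = 9
Area = |Σ|/2 = 4.5.
Net area = 163 − 4.5 = 158.5.

158.5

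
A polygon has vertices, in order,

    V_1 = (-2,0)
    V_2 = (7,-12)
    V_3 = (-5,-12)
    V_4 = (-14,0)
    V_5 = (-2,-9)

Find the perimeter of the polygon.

|V_1V_2| = √((9)² + (-12)²) = √225 = 15
|V_2V_3| = √((-12)² + (0)²) = √144 = 12
|V_3V_4| = √((-9)² + (12)²) = √225 = 15
|V_4V_5| = √((12)² + (-9)²) = √225 = 15
|V_5V_1| = √((0)² + (9)²) = √81 = 9
Perimeter = 15 + 12 + 15 + 15 + 9 = 66.

66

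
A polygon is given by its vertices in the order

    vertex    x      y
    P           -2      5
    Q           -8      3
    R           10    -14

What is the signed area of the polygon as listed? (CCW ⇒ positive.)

Apply the shoelace formula: 2A = Σ (x_i·y_{i+1} − x_{i+1}·y_i), indices taken mod 3.
Cross-terms: 34, 82, 22  ⇒  Σ = 138
Signed area = Σ/2 = 69 (positive ⇒ counter-clockwise traversal).

69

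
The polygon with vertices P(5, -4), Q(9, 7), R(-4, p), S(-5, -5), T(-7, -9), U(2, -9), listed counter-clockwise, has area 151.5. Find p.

4

The doubled signed area Σ (x_i y_{i+1} − x_{i+1} y_i) is linear in p.
With p=0 it equals 247; the coefficient of p is 14 (from the two edges through R).
So 14·p + 247 = 2·151.5 = 303 ⇒ p = 4.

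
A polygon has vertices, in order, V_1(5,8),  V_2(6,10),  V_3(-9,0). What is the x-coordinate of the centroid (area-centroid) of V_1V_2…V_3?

Apply the shoelace formula. First the cross-terms c_i = x_i·y_{i+1} − x_{i+1}·y_i:
  2, 90, -72  ⇒  2A = 20, A = 10.
Then Σ (x_i + x_{i+1})·c_i = 40, so x̄ = 40 / (6·10) = 2/3.

2/3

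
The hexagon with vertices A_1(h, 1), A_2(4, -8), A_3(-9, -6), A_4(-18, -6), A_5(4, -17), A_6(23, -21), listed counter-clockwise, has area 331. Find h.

12

Write out the shoelace sum; only the two edges meeting at A_1 involve h:
2·Area = [(23·1 − h·(-21)) + (h·(-8) − 4·1)] + 487
       = 13·h + 506 = 662
⇒ h = 12.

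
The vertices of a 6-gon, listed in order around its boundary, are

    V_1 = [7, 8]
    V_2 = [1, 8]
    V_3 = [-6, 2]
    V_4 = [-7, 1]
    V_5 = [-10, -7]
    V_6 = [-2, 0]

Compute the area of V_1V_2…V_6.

Cross-terms: 48, 50, 8, 59, -14, -16  ⇒  Σ = 135
Area = |Σ|/2 = 67.5.

67.5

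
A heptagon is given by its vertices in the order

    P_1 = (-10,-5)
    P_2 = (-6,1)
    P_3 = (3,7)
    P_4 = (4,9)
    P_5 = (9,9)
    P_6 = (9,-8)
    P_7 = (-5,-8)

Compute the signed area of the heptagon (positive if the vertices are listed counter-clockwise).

-225.5

P_1→P_2: (-10)(1) − (-6)(-5) = -40
P_2→P_3: (-6)(7) − (3)(1) = -45
P_3→P_4: (3)(9) − (4)(7) = -1
P_4→P_5: (4)(9) − (9)(9) = -45
P_5→P_6: (9)(-8) − (9)(9) = -153
P_6→P_7: (9)(-8) − (-5)(-8) = -112
P_7→P_1: (-5)(-5) − (-10)(-8) = -55
Σ = -451
Signed area = Σ/2 = -225.5 (negative ⇒ clockwise traversal).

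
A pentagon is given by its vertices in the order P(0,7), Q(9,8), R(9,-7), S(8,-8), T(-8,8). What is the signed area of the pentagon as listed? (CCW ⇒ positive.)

-135

Apply the surveyor's formula: 2A = Σ (x_i·y_{i+1} − x_{i+1}·y_i), indices taken mod 5.
Σ = (-63) + (-135) + (-16) + (0) + (-56) = -270
Signed area = Σ/2 = -135 (negative ⇒ clockwise traversal).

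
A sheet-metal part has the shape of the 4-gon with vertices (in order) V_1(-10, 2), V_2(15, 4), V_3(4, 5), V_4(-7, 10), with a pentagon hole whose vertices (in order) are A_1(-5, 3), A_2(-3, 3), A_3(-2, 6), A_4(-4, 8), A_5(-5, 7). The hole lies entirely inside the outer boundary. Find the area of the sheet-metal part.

Outer boundary:
Apply the shoelace (surveyor's) formula: 2A = Σ (x_i·y_{i+1} − x_{i+1}·y_i), indices taken mod 4.
Cross-terms: -70, 59, 75, 86  ⇒  Σ = 150
Area = |Σ|/2 = 75.
Hole:
A_1→A_2: (-5)(3) − (-3)(3) = -6
A_2→A_3: (-3)(6) − (-2)(3) = -12
A_3→A_4: (-2)(8) − (-4)(6) = 8
A_4→A_5: (-4)(7) − (-5)(8) = 12
A_5→A_1: (-5)(3) − (-5)(7) = 20
Σ = 22
Area = |Σ|/2 = 11.
Net area = 75 − 11 = 64.

64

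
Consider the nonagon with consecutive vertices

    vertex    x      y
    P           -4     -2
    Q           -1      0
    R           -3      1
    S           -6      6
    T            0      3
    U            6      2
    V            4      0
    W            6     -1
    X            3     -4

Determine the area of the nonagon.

Σ = (-2) + (-1) + (-12) + (-18) + (-18) + (-8) + (-4) + (-21) + (-22) = -106
Area = |Σ|/2 = 53.

53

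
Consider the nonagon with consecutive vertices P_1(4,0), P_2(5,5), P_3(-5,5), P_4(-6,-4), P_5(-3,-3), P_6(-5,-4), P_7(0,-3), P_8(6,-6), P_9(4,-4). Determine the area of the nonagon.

Cross-terms: 20, 50, 50, 6, -3, 15, 18, 0, 16  ⇒  Σ = 172
Area = |Σ|/2 = 86.

86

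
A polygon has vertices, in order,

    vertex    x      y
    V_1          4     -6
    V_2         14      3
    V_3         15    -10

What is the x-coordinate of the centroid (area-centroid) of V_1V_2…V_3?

11

Apply the shoelace formula. First the cross-terms c_i = x_i·y_{i+1} − x_{i+1}·y_i:
  96, -185, -50  ⇒  2A = -139, A = -69.5.
Then Σ (x_i + x_{i+1})·c_i = -4587, so x̄ = -4587 / (6·(-69.5)) = 11.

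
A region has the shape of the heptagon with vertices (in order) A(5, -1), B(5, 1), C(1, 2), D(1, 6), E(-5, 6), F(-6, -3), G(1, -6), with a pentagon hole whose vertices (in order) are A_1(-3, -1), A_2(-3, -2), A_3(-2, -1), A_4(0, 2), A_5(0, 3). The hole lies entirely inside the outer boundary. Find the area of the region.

Outer boundary:
A→B: (5)(1) − (5)(-1) = 10
B→C: (5)(2) − (1)(1) = 9
C→D: (1)(6) − (1)(2) = 4
D→E: (1)(6) − (-5)(6) = 36
E→F: (-5)(-3) − (-6)(6) = 51
F→G: (-6)(-6) − (1)(-3) = 39
G→A: (1)(-1) − (5)(-6) = 29
Σ = 178
Area = |Σ|/2 = 89.
Hole:
Apply the shoelace formula: 2A = Σ (x_i·y_{i+1} − x_{i+1}·y_i), indices taken mod 5.
Σ = (3) + (-1) + (-4) + (0) + (9) = 7
Area = |Σ|/2 = 3.5.
Net area = 89 − 3.5 = 85.5.

85.5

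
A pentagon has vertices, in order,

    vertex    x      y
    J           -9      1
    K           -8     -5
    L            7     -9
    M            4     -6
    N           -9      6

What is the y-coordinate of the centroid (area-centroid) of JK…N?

Apply the shoelace formula. First the cross-terms c_i = x_i·y_{i+1} − x_{i+1}·y_i:
  53, 107, -6, -30, 45  ⇒  2A = 169, A = 84.5.
Then Σ (y_i + y_{i+1})·c_i = -1305, so ȳ = -1305 / (6·84.5) = -435/169.

-435/169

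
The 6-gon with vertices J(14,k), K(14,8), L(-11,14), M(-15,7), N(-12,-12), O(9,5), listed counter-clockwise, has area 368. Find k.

Write out the shoelace sum; only the two edges meeting at J involve k:
2·Area = [(9·k − 14·5) + (14·8 − 14·k)] + 729
       = -5·k + 771 = 736
⇒ k = 7.

7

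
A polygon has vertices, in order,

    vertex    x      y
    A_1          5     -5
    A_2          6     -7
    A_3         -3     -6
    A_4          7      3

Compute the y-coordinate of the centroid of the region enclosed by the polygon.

-802/237

Apply the shoelace formula. First the cross-terms c_i = x_i·y_{i+1} − x_{i+1}·y_i:
  -5, -57, 33, -50  ⇒  2A = -79, A = -39.5.
Then Σ (y_i + y_{i+1})·c_i = 802, so ȳ = 802 / (6·(-39.5)) = -802/237.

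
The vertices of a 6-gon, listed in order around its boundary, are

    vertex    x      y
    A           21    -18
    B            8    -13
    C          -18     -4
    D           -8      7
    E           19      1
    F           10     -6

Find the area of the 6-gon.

Apply the shoelace (surveyor's) formula: 2A = Σ (x_i·y_{i+1} − x_{i+1}·y_i), indices taken mod 6.
Σ = (-129) + (-266) + (-158) + (-141) + (-124) + (-54) = -872
Area = |Σ|/2 = 436.

436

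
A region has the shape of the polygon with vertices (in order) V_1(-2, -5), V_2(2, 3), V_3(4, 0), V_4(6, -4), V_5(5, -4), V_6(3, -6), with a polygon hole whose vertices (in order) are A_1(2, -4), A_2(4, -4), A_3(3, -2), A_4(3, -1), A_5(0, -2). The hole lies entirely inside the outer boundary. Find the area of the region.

Outer boundary:
Apply Gauss's area formula: 2A = Σ (x_i·y_{i+1} − x_{i+1}·y_i), indices taken mod 6.
Σ = (4) + (-12) + (-16) + (-4) + (-18) + (-27) = -73
Area = |Σ|/2 = 36.5.
Hole:
Apply the shoelace (surveyor's) formula: 2A = Σ (x_i·y_{i+1} − x_{i+1}·y_i), indices taken mod 5.
Σ = (8) + (4) + (3) + (-6) + (4) = 13
Area = |Σ|/2 = 6.5.
Net area = 36.5 − 6.5 = 30.

30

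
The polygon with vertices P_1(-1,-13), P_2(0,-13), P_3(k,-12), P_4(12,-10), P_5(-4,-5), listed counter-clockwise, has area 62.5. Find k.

Write out the shoelace sum; only the two edges meeting at P_3 involve k:
2·Area = [(0·(-12) − k·(-13)) + (k·(-10) − 12·(-12))] + -40
       = 3·k + 104 = 125
⇒ k = 7.

7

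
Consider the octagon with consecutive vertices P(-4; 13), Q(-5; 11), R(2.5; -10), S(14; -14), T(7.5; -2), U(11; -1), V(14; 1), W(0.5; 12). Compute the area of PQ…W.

Apply Gauss's area formula: 2A = Σ (x_i·y_{i+1} − x_{i+1}·y_i), indices taken mod 8.
P→Q: (-4)(11) − (-5)(13) = 21
Q→R: (-5)(-10) − (2.5)(11) = 22.5
R→S: (2.5)(-14) − (14)(-10) = 105
S→T: (14)(-2) − (7.5)(-14) = 77
T→U: (7.5)(-1) − (11)(-2) = 14.5
U→V: (11)(1) − (14)(-1) = 25
V→W: (14)(12) − (0.5)(1) = 167.5
W→P: (0.5)(13) − (-4)(12) = 54.5
Σ = 487
Area = |Σ|/2 = 243.5.

243.5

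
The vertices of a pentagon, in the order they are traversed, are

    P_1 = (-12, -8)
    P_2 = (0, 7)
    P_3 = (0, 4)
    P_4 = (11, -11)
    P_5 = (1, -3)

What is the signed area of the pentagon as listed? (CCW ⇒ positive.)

Apply Gauss's area formula: 2A = Σ (x_i·y_{i+1} − x_{i+1}·y_i), indices taken mod 5.
Cross-terms: -84, 0, -44, -22, -44  ⇒  Σ = -194
Signed area = Σ/2 = -97 (negative ⇒ clockwise traversal).

-97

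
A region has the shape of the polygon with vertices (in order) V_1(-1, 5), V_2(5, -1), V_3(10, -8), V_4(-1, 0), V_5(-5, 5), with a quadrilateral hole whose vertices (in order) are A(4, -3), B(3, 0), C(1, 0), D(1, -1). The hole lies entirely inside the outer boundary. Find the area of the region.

39

Outer boundary:
Apply the shoelace formula: 2A = Σ (x_i·y_{i+1} − x_{i+1}·y_i), indices taken mod 5.
Cross-terms: -24, -30, -8, -5, -20  ⇒  Σ = -87
Area = |Σ|/2 = 43.5.
Hole:
Σ = (9) + (0) + (-1) + (1) = 9
Area = |Σ|/2 = 4.5.
Net area = 43.5 − 4.5 = 39.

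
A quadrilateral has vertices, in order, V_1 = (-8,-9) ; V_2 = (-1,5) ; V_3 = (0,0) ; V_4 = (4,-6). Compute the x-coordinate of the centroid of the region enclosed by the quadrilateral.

Apply the shoelace (surveyor's) formula. First the cross-terms c_i = x_i·y_{i+1} − x_{i+1}·y_i:
  -49, 0, 0, -84  ⇒  2A = -133, A = -66.5.
Then Σ (x_i + x_{i+1})·c_i = 777, so x̄ = 777 / (6·(-66.5)) = -37/19.

-37/19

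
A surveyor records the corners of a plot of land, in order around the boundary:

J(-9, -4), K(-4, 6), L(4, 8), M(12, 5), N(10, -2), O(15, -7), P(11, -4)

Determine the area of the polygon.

189.5

J→K: (-9)(6) − (-4)(-4) = -70
K→L: (-4)(8) − (4)(6) = -56
L→M: (4)(5) − (12)(8) = -76
M→N: (12)(-2) − (10)(5) = -74
N→O: (10)(-7) − (15)(-2) = -40
O→P: (15)(-4) − (11)(-7) = 17
P→J: (11)(-4) − (-9)(-4) = -80
Σ = -379
Area = |Σ|/2 = 189.5.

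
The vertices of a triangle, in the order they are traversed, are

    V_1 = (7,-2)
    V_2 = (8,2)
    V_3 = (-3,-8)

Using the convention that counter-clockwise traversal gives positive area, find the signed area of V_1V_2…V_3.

Σ = (30) + (-58) + (62) = 34
Signed area = Σ/2 = 17 (positive ⇒ counter-clockwise traversal).

17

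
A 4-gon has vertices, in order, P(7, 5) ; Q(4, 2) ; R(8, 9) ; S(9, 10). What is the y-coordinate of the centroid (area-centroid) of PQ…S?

Apply Gauss's area formula. First the cross-terms c_i = x_i·y_{i+1} − x_{i+1}·y_i:
  -6, 20, -1, -25  ⇒  2A = -12, A = -6.
Then Σ (y_i + y_{i+1})·c_i = -216, so ȳ = -216 / (6·(-6)) = 6.

6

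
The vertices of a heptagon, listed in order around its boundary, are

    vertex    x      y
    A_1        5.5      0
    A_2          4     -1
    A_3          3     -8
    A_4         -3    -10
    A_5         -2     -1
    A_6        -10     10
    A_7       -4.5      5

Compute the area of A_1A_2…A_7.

84

Apply the surveyor's formula: 2A = Σ (x_i·y_{i+1} − x_{i+1}·y_i), indices taken mod 7.
Σ = (-5.5) + (-29) + (-54) + (-17) + (-30) + (-5) + (-27.5) = -168
Area = |Σ|/2 = 84.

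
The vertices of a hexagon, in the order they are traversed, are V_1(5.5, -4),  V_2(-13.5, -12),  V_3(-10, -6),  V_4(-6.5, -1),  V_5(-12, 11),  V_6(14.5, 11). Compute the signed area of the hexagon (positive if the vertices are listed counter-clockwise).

-340.75

Apply the shoelace formula: 2A = Σ (x_i·y_{i+1} − x_{i+1}·y_i), indices taken mod 6.
V_1→V_2: (5.5)(-12) − (-13.5)(-4) = -120
V_2→V_3: (-13.5)(-6) − (-10)(-12) = -39
V_3→V_4: (-10)(-1) − (-6.5)(-6) = -29
V_4→V_5: (-6.5)(11) − (-12)(-1) = -83.5
V_5→V_6: (-12)(11) − (14.5)(11) = -291.5
V_6→V_1: (14.5)(-4) − (5.5)(11) = -118.5
Σ = -681.5
Signed area = Σ/2 = -340.75 (negative ⇒ clockwise traversal).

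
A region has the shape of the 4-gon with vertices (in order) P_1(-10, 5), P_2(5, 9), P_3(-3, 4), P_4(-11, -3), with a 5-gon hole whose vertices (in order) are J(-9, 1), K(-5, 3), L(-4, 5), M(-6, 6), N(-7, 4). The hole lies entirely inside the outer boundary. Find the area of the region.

Outer boundary:
Apply the surveyor's formula: 2A = Σ (x_i·y_{i+1} − x_{i+1}·y_i), indices taken mod 4.
P_1→P_2: (-10)(9) − (5)(5) = -115
P_2→P_3: (5)(4) − (-3)(9) = 47
P_3→P_4: (-3)(-3) − (-11)(4) = 53
P_4→P_1: (-11)(5) − (-10)(-3) = -85
Σ = -100
Area = |Σ|/2 = 50.
Hole:
Σ = (-22) + (-13) + (6) + (18) + (29) = 18
Area = |Σ|/2 = 9.
Net area = 50 − 9 = 41.

41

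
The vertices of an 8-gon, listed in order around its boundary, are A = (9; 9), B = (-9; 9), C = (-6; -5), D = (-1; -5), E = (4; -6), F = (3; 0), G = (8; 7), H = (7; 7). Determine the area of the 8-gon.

179

Σ = (162) + (99) + (25) + (26) + (18) + (21) + (7) + (0) = 358
Area = |Σ|/2 = 179.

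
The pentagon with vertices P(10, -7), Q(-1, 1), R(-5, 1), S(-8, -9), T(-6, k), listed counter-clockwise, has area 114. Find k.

-10

Write out the shoelace sum; only the two edges meeting at T involve k:
2·Area = [((-8)·k − (-6)·(-9)) + ((-6)·(-7) − 10·k)] + 60
       = -18·k + 48 = 228
⇒ k = -10.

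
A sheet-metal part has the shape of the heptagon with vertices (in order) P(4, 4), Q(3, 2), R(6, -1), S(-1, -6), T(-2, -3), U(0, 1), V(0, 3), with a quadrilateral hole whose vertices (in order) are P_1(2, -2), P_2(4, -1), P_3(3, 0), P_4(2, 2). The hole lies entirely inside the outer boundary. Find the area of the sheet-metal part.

36

Outer boundary:
Apply the shoelace formula: 2A = Σ (x_i·y_{i+1} − x_{i+1}·y_i), indices taken mod 7.
Σ = (-4) + (-15) + (-37) + (-9) + (-2) + (0) + (-12) = -79
Area = |Σ|/2 = 39.5.
Hole:
Apply the shoelace formula: 2A = Σ (x_i·y_{i+1} − x_{i+1}·y_i), indices taken mod 4.
Σ = (6) + (3) + (6) + (-8) = 7
Area = |Σ|/2 = 3.5.
Net area = 39.5 − 3.5 = 36.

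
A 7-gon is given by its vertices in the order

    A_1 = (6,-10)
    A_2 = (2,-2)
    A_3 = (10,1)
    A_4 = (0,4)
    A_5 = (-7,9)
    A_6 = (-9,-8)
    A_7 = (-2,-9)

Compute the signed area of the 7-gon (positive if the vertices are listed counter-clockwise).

Apply the shoelace formula: 2A = Σ (x_i·y_{i+1} − x_{i+1}·y_i), indices taken mod 7.
Cross-terms: 8, 22, 40, 28, 137, 65, 74  ⇒  Σ = 374
Signed area = Σ/2 = 187 (positive ⇒ counter-clockwise traversal).

187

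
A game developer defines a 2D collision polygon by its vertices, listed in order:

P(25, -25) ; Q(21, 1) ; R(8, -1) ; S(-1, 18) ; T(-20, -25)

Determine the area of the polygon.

Σ = (550) + (-29) + (143) + (385) + (1125) = 2174
Area = |Σ|/2 = 1087.

1087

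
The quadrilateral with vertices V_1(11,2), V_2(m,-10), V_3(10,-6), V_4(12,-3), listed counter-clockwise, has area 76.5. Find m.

Write out the shoelace sum; only the two edges meeting at V_2 involve m:
2·Area = [(11·(-10) − m·2) + (m·(-6) − 10·(-10))] + 99
       = -8·m + 89 = 153
⇒ m = -8.

-8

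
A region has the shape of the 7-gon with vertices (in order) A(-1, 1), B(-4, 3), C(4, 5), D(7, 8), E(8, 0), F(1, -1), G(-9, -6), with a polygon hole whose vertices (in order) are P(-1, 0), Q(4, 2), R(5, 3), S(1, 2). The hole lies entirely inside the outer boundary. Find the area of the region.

63.5

Outer boundary:
Apply the surveyor's formula: 2A = Σ (x_i·y_{i+1} − x_{i+1}·y_i), indices taken mod 7.
Σ = (1) + (-32) + (-3) + (-64) + (-8) + (-15) + (-15) = -136
Area = |Σ|/2 = 68.
Hole:
Σ = (-2) + (2) + (7) + (2) = 9
Area = |Σ|/2 = 4.5.
Net area = 68 − 4.5 = 63.5.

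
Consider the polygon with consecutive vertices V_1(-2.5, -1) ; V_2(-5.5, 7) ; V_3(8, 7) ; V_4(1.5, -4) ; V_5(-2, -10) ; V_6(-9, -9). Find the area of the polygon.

Apply the surveyor's formula: 2A = Σ (x_i·y_{i+1} − x_{i+1}·y_i), indices taken mod 6.
Σ = (-23) + (-94.5) + (-42.5) + (-23) + (-72) + (-13.5) = -268.5
Area = |Σ|/2 = 134.25.

134.25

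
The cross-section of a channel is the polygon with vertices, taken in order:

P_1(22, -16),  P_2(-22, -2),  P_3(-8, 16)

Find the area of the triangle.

494

P_1→P_2: (22)(-2) − (-22)(-16) = -396
P_2→P_3: (-22)(16) − (-8)(-2) = -368
P_3→P_1: (-8)(-16) − (22)(16) = -224
Σ = -988
Area = |Σ|/2 = 494.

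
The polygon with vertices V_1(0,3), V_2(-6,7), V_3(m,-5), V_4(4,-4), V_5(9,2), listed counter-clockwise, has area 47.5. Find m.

The doubled signed area Σ (x_i y_{i+1} − x_{i+1} y_i) is linear in m.
With m=0 it equals 139; the coefficient of m is -11 (from the two edges through V_3).
So -11·m + 139 = 2·47.5 = 95 ⇒ m = 4.

4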